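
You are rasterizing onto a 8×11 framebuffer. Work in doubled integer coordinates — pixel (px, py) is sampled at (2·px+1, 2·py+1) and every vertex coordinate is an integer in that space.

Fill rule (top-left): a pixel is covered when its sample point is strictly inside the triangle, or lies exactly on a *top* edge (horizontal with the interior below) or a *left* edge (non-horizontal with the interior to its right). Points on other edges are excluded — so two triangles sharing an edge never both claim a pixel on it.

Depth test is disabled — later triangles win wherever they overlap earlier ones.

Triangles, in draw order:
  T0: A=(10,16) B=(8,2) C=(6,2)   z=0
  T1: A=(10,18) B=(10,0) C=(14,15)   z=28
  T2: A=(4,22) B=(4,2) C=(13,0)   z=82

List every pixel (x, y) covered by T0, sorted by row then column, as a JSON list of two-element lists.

T0:
  2·area = 28  (B↔C swapped to make it positive)
  edge (10, 16)→(6, 2): d=(-4,-14) top-left  bias=+0
  edge (6, 2)→(8, 2): d=(2,0) top-left  bias=+0
  edge (8, 2)→(10, 16): d=(2,14) right/bottom  bias=-1
    (3,1)@(7, 3): e=[10,2,16] → █
    (4,1)@(9, 3): e=[38,2,-12] → ·
    (3,2)@(7, 5): e=[2,6,20] → █
    (4,2)@(9, 5): e=[30,6,-8] → ·
    (3,3)@(7, 7): e=[-6,10,24] → ·
    (4,4)@(9, 9): e=[14,14,0] → ·  [on edge]
    (4,5)@(9, 11): e=[6,18,4] → █
    (5,5)@(11, 11): e=[34,18,-24] → ·
    (4,6)@(9, 13): e=[-2,22,8] → ·
  covered (3 px):
    · · · · · · · ·
    · · · █ · · · ·
    · · · █ · · · ·
    · · · · · · · ·
    · · · · · · · ·
    · · · · █ · · ·
    · · · · · · · ·
    · · · · · · · ·
    · · · · · · · ·
    · · · · · · · ·
    · · · · · · · ·
T1:
  2·area = 72
  edge (10, 18)→(10, 0): d=(0,-18) top-left  bias=+0
  edge (10, 0)→(14, 15): d=(4,15) right/bottom  bias=-1
  edge (14, 15)→(10, 18): d=(-4,3) right/bottom  bias=-1
    (5,2)@(11, 5): e=[18,5,49] → █
    (6,2)@(13, 5): e=[54,-25,43] → ·
    (5,3)@(11, 7): e=[18,13,41] → █
    (6,3)@(13, 7): e=[54,-17,35] → ·
    (5,4)@(11, 9): e=[18,21,33] → █
    (6,4)@(13, 9): e=[54,-9,27] → ·
    (5,5)@(11, 11): e=[18,29,25] → █
    (6,5)@(13, 11): e=[54,-1,19] → ·
    (5,6)@(11, 13): e=[18,37,17] → █
    (6,6)@(13, 13): e=[54,7,11] → █
    (7,6)@(15, 13): e=[90,-23,5] → ·
    (5,7)@(11, 15): e=[18,45,9] → █
  covered (9 px):
    · · · · · · · ·
    · · · · · · · ·
    · · · · · █ · ·
    · · · · · █ · ·
    · · · · · █ · ·
    · · · · · █ · ·
    · · · · · █ █ ·
    · · · · · █ █ ·
    · · · · · █ · ·
    · · · · · · · ·
    · · · · · · · ·
T2:
  2·area = 180
  edge (4, 22)→(4, 2): d=(0,-20) top-left  bias=+0
  edge (4, 2)→(13, 0): d=(9,-2) top-left  bias=+0
  edge (13, 0)→(4, 22): d=(-9,22) right/bottom  bias=-1
    (4,0)@(9, 1): e=[100,1,79] → █
    (5,0)@(11, 1): e=[140,5,35] → █
    (6,0)@(13, 1): e=[180,9,-9] → ·
    (2,1)@(5, 3): e=[20,11,149] → █
    (3,1)@(7, 3): e=[60,15,105] → █
    (6,1)@(13, 3): e=[180,27,-27] → ·
    (2,2)@(5, 5): e=[20,29,131] → █
    (5,2)@(11, 5): e=[140,41,-1] → ·
    (2,3)@(5, 7): e=[20,47,113] → █
    (5,3)@(11, 7): e=[140,59,-19] → ·
    (2,4)@(5, 9): e=[20,65,95] → █
    (5,4)@(11, 9): e=[140,77,-37] → ·
  covered (22 px):
    · · · · █ █ · ·
    · · █ █ █ █ · ·
    · · █ █ █ · · ·
    · · █ █ █ · · ·
    · · █ █ █ · · ·
    · · █ █ · · · ·
    · · █ █ · · · ·
    · · █ · · · · ·
    · · █ · · · · ·
    · · █ · · · · ·
    · · · · · · · ·

Final: [[3,1],[3,2],[4,5]]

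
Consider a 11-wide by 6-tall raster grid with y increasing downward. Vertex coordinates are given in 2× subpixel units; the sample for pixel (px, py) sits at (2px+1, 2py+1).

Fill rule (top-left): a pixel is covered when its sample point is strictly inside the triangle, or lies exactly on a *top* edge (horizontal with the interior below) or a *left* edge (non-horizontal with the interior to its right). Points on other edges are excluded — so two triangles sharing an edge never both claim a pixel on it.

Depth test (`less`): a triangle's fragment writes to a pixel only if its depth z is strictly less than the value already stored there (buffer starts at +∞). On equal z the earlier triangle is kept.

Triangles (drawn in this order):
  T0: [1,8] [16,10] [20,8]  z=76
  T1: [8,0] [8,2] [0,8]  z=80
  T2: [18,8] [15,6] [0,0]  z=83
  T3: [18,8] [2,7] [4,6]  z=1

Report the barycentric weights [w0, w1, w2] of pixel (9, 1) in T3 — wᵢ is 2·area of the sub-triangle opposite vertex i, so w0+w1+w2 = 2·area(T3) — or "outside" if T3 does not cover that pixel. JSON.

T0:
  2·area = 38  (B↔C swapped to make it positive)
  edge (1, 8)→(20, 8): d=(19,0) top-left  bias=+0
  edge (20, 8)→(16, 10): d=(-4,2) right/bottom  bias=-1
  edge (16, 10)→(1, 8): d=(-15,-2) top-left  bias=+0
    (4,4)@(9, 9): e=[19,18,1] → X
    (5,4)@(11, 9): e=[19,14,5] → X
    (6,4)@(13, 9): e=[19,10,9] → X
    (7,4)@(15, 9): e=[19,6,13] → X
    (8,4)@(17, 9): e=[19,2,17] → X
    (9,4)@(19, 9): e=[19,-2,21] → .
    (4,5)@(9, 11): e=[57,10,-29] → .
    (5,5)@(11, 11): e=[57,6,-25] → .
    (6,5)@(13, 11): e=[57,2,-21] → .
    (7,5)@(15, 11): e=[57,-2,-17] → .
    (8,5)@(17, 11): e=[57,-6,-13] → .
  covered (5 px):
    . . . . . . . . . . .
    . . . . . . . . . . .
    . . . . . . . . . . .
    . . . . . . . . . . .
    . . . . X X X X X . .
    . . . . . . . . . . .
T1:
  2·area = 16
  edge (8, 0)→(8, 2): d=(0,2) right/bottom  bias=-1
  edge (8, 2)→(0, 8): d=(-8,6) right/bottom  bias=-1
  edge (0, 8)→(8, 0): d=(8,-8) top-left  bias=+0
    (3,0)@(7, 1): e=[2,14,0] → X  [on edge]
    (4,0)@(9, 1): e=[-2,2,16] → .
    (2,1)@(5, 3): e=[6,10,0] → X  [on edge]
    (3,1)@(7, 3): e=[2,-2,16] → .
    (1,2)@(3, 5): e=[10,6,0] → X  [on edge]
    (2,2)@(5, 5): e=[6,-6,16] → .
    (0,3)@(1, 7): e=[14,2,0] → X  [on edge]
    (1,3)@(3, 7): e=[10,-10,16] → .
    (0,4)@(1, 9): e=[14,-14,16] → .
  covered (4 px):
    . . . X . . . . . . .
    . . X . . . . . . . .
    . X . . . . . . . . .
    X . . . . . . . . . .
    . . . . . . . . . . .
    . . . . . . . . . . .
T2:
  2·area = 12  (B↔C swapped to make it positive)
  edge (18, 8)→(0, 0): d=(-18,-8) top-left  bias=+0
  edge (0, 0)→(15, 6): d=(15,6) right/bottom  bias=-1
  edge (15, 6)→(18, 8): d=(3,2) right/bottom  bias=-1
    (3,1)@(7, 3): e=[2,3,7] → X
    (4,1)@(9, 3): e=[18,-9,3] → .
    (3,2)@(7, 5): e=[-34,33,13] → .
  covered (1 px):
    . . . . . . . . . . .
    . . . X . . . . . . .
    . . . . . . . . . . .
    . . . . . . . . . . .
    . . . . . . . . . . .
    . . . . . . . . . . .
T3:
  2·area = 18
  edge (18, 8)→(2, 7): d=(-16,-1) top-left  bias=+0
  edge (2, 7)→(4, 6): d=(2,-1) top-left  bias=+0
  edge (4, 6)→(18, 8): d=(14,2) right/bottom  bias=-1
    (1,3)@(3, 7): e=[1,1,16] → X
    (2,3)@(5, 7): e=[3,3,12] → X
    (3,3)@(7, 7): e=[5,5,8] → X
    (4,3)@(9, 7): e=[7,7,4] → X
    (5,3)@(11, 7): e=[9,9,0] → .  [on edge]
    (1,4)@(3, 9): e=[-31,5,44] → .
    (2,4)@(5, 9): e=[-29,7,40] → .
    (3,4)@(7, 9): e=[-27,9,36] → .
    (4,4)@(9, 9): e=[-25,11,32] → .
  covered (4 px):
    . . . . . . . . . . .
    . . . . . . . . . . .
    . . . . . . . . . . .
    . X X X X . . . . . .
    . . . . . . . . . . .
    . . . . . . . . . . .

Answer: "outside"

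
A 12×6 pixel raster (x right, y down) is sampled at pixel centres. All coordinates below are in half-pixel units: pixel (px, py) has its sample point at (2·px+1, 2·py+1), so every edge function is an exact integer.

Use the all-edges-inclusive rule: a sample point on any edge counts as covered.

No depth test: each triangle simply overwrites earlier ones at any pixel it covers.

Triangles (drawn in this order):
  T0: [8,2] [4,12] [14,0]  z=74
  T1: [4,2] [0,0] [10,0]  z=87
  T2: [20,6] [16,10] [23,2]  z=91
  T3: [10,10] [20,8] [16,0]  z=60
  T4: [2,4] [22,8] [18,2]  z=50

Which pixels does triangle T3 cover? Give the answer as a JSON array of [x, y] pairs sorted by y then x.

T0:
  2·area = 52  (B↔C swapped to make it positive)
  edge (8, 2)→(14, 0): d=(6,-2) inclusive
  edge (14, 0)→(4, 12): d=(-10,12) inclusive
  edge (4, 12)→(8, 2): d=(4,-10) inclusive
    (5,0)@(11, 1): e=[0,26,26] → #  [on edge]
    (6,0)@(13, 1): e=[4,2,46] → #
    (7,0)@(15, 1): e=[8,-22,66] → ·
    (2,1)@(5, 3): e=[0,78,-26] → ·  [on edge]
    (4,1)@(9, 3): e=[8,30,14] → #
    (6,1)@(13, 3): e=[16,-18,54] → ·
    (3,2)@(7, 5): e=[16,34,2] → #
    (5,2)@(11, 5): e=[24,-14,42] → ·
    (3,3)@(7, 7): e=[28,14,10] → #
    (4,3)@(9, 7): e=[32,-10,30] → ·
    (3,4)@(7, 9): e=[40,-6,18] → ·
  covered (7 px):
    · · · · · # # · · · · ·
    · · · · # # · · · · · ·
    · · · # # · · · · · · ·
    · · · # · · · · · · · ·
    · · · · · · · · · · · ·
    · · · · · · · · · · · ·
T1:
  2·area = 20
  edge (4, 2)→(0, 0): d=(-4,-2) inclusive
  edge (0, 0)→(10, 0): d=(10,0) inclusive
  edge (10, 0)→(4, 2): d=(-6,2) inclusive
    (1,0)@(3, 1): e=[2,10,8] → #
    (2,0)@(5, 1): e=[6,10,4] → #
    (3,0)@(7, 1): e=[10,10,0] → #  [on edge]
    (4,0)@(9, 1): e=[14,10,-4] → ·
    (0,1)@(1, 3): e=[-10,30,0] → ·  [on edge]
    (1,1)@(3, 3): e=[-6,30,-4] → ·
    (2,1)@(5, 3): e=[-2,30,-8] → ·
    (3,1)@(7, 3): e=[2,30,-12] → ·
  covered (3 px):
    · # # # · · · · · · · ·
    · · · · · · · · · · · ·
    · · · · · · · · · · · ·
    · · · · · · · · · · · ·
    · · · · · · · · · · · ·
    · · · · · · · · · · · ·
T2:
  2·area = 4
  edge (20, 6)→(16, 10): d=(-4,4) inclusive
  edge (16, 10)→(23, 2): d=(7,-8) inclusive
  edge (23, 2)→(20, 6): d=(-3,4) inclusive
    (11,1)@(23, 3): e=[0,7,-3] → ·  [on edge]
    (10,2)@(21, 5): e=[0,5,-1] → ·  [on edge]
    (9,3)@(19, 7): e=[0,3,1] → #  [on edge]
    (10,3)@(21, 7): e=[-8,19,-7] → ·
    (8,4)@(17, 9): e=[0,1,3] → #  [on edge]
    (9,4)@(19, 9): e=[-8,17,-5] → ·
    (7,5)@(15, 11): e=[0,-1,5] → ·  [on edge]
    (8,5)@(17, 11): e=[-8,15,-3] → ·
  covered (2 px):
    · · · · · · · · · · · ·
    · · · · · · · · · · · ·
    · · · · · · · · · · · ·
    · · · · · · · · · # · ·
    · · · · · · · · # · · ·
    · · · · · · · · · · · ·
T3:
  2·area = 88  (B↔C swapped to make it positive)
  edge (10, 10)→(16, 0): d=(6,-10) inclusive
  edge (16, 0)→(20, 8): d=(4,8) inclusive
  edge (20, 8)→(10, 10): d=(-10,2) inclusive
    (7,1)@(15, 3): e=[8,20,60] → #
    (8,1)@(17, 3): e=[28,4,56] → #
    (9,1)@(19, 3): e=[48,-12,52] → ·
    (6,2)@(13, 5): e=[0,44,44] → #  [on edge]
    (9,2)@(19, 5): e=[60,-4,32] → ·
    (6,3)@(13, 7): e=[12,52,24] → #
    (9,3)@(19, 7): e=[72,4,12] → #
    (10,3)@(21, 7): e=[92,-12,8] → ·
    (5,4)@(11, 9): e=[4,76,8] → #
    (7,4)@(15, 9): e=[44,44,0] → #  [on edge]
    (8,4)@(17, 9): e=[64,28,-4] → ·
    (9,4)@(19, 9): e=[84,12,-8] → ·
    (2,5)@(5, 11): e=[-44,132,0] → ·  [on edge]
  covered (12 px):
    · · · · · · · · · · · ·
    · · · · · · · # # · · ·
    · · · · · · # # # · · ·
    · · · · · · # # # # · ·
    · · · · · # # # · · · ·
    · · · · · · · · · · · ·
T4:
  2·area = 104  (B↔C swapped to make it positive)
  edge (2, 4)→(18, 2): d=(16,-2) inclusive
  edge (18, 2)→(22, 8): d=(4,6) inclusive
  edge (22, 8)→(2, 4): d=(-20,-4) inclusive
    (5,1)@(11, 3): e=[2,46,56] → #
    (6,1)@(13, 3): e=[6,34,64] → #
    (7,1)@(15, 3): e=[10,22,72] → #
    (8,1)@(17, 3): e=[14,10,80] → #
    (9,1)@(19, 3): e=[18,-2,88] → ·
    (3,2)@(7, 5): e=[26,78,0] → #  [on edge]
    (4,2)@(9, 5): e=[30,66,8] → #
    (9,2)@(19, 5): e=[50,6,48] → #
    (10,2)@(21, 5): e=[54,-6,56] → ·
    (3,3)@(7, 7): e=[58,86,-40] → ·
    (4,3)@(9, 7): e=[62,74,-32] → ·
    (5,3)@(11, 7): e=[66,62,-24] → ·
    (8,3)@(17, 7): e=[78,26,0] → #  [on edge]
  covered (14 px):
    · · · · · · · · · · · ·
    · · · · · # # # # · · ·
    · · · # # # # # # # · ·
    · · · · · · · · # # # ·
    · · · · · · · · · · · ·
    · · · · · · · · · · · ·

Answer: [[7,1],[8,1],[6,2],[7,2],[8,2],[6,3],[7,3],[8,3],[9,3],[5,4],[6,4],[7,4]]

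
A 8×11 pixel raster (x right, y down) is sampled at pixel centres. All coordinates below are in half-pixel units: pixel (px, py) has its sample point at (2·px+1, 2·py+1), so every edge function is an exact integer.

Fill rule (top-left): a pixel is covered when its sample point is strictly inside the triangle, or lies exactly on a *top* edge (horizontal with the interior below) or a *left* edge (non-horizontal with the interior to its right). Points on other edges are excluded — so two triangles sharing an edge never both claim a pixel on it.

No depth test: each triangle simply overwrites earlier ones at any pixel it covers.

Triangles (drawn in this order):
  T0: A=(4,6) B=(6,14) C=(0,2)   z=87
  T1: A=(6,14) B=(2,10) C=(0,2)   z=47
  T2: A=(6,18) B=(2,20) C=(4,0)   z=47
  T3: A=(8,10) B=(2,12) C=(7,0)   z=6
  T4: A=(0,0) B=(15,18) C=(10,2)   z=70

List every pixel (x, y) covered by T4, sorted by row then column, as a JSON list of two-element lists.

T0:
  2·area = 24
  edge (4, 6)→(6, 14): d=(2,8) right/bottom  bias=-1
  edge (6, 14)→(0, 2): d=(-6,-12) top-left  bias=+0
  edge (0, 2)→(4, 6): d=(4,4) right/bottom  bias=-1
    (0,1)@(1, 3): e=[18,6,0] → ·  [on edge]
    (1,2)@(3, 5): e=[6,18,0] → ·  [on edge]
    (1,3)@(3, 7): e=[10,6,8] → #
    (2,3)@(5, 7): e=[-6,30,0] → ·  [on edge]
    (1,4)@(3, 9): e=[14,-6,16] → ·
    (3,4)@(7, 9): e=[-18,42,0] → ·  [on edge]
    (2,5)@(5, 11): e=[2,6,16] → #
    (3,5)@(7, 11): e=[-14,30,8] → ·
    (4,5)@(9, 11): e=[-30,54,0] → ·  [on edge]
    (2,6)@(5, 13): e=[6,-6,24] → ·
    (5,6)@(11, 13): e=[-42,66,0] → ·  [on edge]
    (6,7)@(13, 15): e=[-54,78,0] → ·  [on edge]
    (7,8)@(15, 17): e=[-66,90,0] → ·  [on edge]
  covered (2 px):
    · · · · · · · ·
    · · · · · · · ·
    · · · · · · · ·
    · # · · · · · ·
    · · · · · · · ·
    · · # · · · · ·
    · · · · · · · ·
    · · · · · · · ·
    · · · · · · · ·
    · · · · · · · ·
    · · · · · · · ·
T1:
  2·area = 24
  edge (6, 14)→(2, 10): d=(-4,-4) top-left  bias=+0
  edge (2, 10)→(0, 2): d=(-2,-8) top-left  bias=+0
  edge (0, 2)→(6, 14): d=(6,12) right/bottom  bias=-1
    (0,2)@(1, 5): e=[16,2,6] → #
    (1,2)@(3, 5): e=[24,18,-18] → ·
    (0,3)@(1, 7): e=[8,-2,18] → ·
    (0,4)@(1, 9): e=[0,-6,30] → ·  [on edge]
    (1,4)@(3, 9): e=[8,10,6] → #
    (2,4)@(5, 9): e=[16,26,-18] → ·
    (1,5)@(3, 11): e=[0,6,18] → #  [on edge]
    (2,5)@(5, 11): e=[8,22,-6] → ·
    (1,6)@(3, 13): e=[-8,2,30] → ·
    (2,6)@(5, 13): e=[0,18,6] → #  [on edge]
    (3,6)@(7, 13): e=[8,34,-18] → ·
    (2,7)@(5, 15): e=[-8,14,18] → ·
    (3,7)@(7, 15): e=[0,30,-6] → ·  [on edge]
    (4,8)@(9, 17): e=[0,42,-18] → ·  [on edge]
    (5,9)@(11, 19): e=[0,54,-30] → ·  [on edge]
    (6,10)@(13, 21): e=[0,66,-42] → ·  [on edge]
  covered (4 px):
    · · · · · · · ·
    · · · · · · · ·
    # · · · · · · ·
    · · · · · · · ·
    · # · · · · · ·
    · # · · · · · ·
    · · # · · · · ·
    · · · · · · · ·
    · · · · · · · ·
    · · · · · · · ·
    · · · · · · · ·
T2:
  2·area = 76
  edge (6, 18)→(2, 20): d=(-4,2) right/bottom  bias=-1
  edge (2, 20)→(4, 0): d=(2,-20) top-left  bias=+0
  edge (4, 0)→(6, 18): d=(2,18) right/bottom  bias=-1
    (2,4)@(5, 9): e=[38,38,0] → ·  [on edge]
    (1,5)@(3, 11): e=[34,2,40] → #
    (2,5)@(5, 11): e=[30,42,4] → #
    (3,5)@(7, 11): e=[26,82,-32] → ·
    (1,6)@(3, 13): e=[26,6,44] → #
    (3,6)@(7, 13): e=[18,86,-28] → ·
    (1,7)@(3, 15): e=[18,10,48] → #
    (3,7)@(7, 15): e=[10,90,-24] → ·
    (1,8)@(3, 17): e=[10,14,52] → #
    (3,8)@(7, 17): e=[2,94,-20] → ·
    (1,9)@(3, 19): e=[2,18,56] → #
    (2,9)@(5, 19): e=[-2,58,20] → ·
  covered (9 px):
    · · · · · · · ·
    · · · · · · · ·
    · · · · · · · ·
    · · · · · · · ·
    · · · · · · · ·
    · # # · · · · ·
    · # # · · · · ·
    · # # · · · · ·
    · # # · · · · ·
    · # · · · · · ·
    · · · · · · · ·
T3:
  2·area = 62
  edge (8, 10)→(2, 12): d=(-6,2) right/bottom  bias=-1
  edge (2, 12)→(7, 0): d=(5,-12) top-left  bias=+0
  edge (7, 0)→(8, 10): d=(1,10) right/bottom  bias=-1
    (3,0)@(7, 1): e=[56,5,1] → #
    (4,0)@(9, 1): e=[52,29,-19] → ·
    (3,1)@(7, 3): e=[44,15,3] → #
    (4,1)@(9, 3): e=[40,39,-17] → ·
    (2,2)@(5, 5): e=[36,1,25] → #
    (4,2)@(9, 5): e=[28,49,-15] → ·
    (2,3)@(5, 7): e=[24,11,27] → #
    (4,3)@(9, 7): e=[16,59,-13] → ·
    (2,4)@(5, 9): e=[12,21,29] → #
    (4,4)@(9, 9): e=[4,69,-11] → ·
    (5,4)@(11, 9): e=[0,93,-31] → ·  [on edge]
    (1,5)@(3, 11): e=[4,7,51] → #
    (2,5)@(5, 11): e=[0,31,31] → ·  [on edge]
  covered (9 px):
    · · · # · · · ·
    · · · # · · · ·
    · · # # · · · ·
    · · # # · · · ·
    · · # # · · · ·
    · # · · · · · ·
    · · · · · · · ·
    · · · · · · · ·
    · · · · · · · ·
    · · · · · · · ·
    · · · · · · · ·
T4:
  2·area = 150  (B↔C swapped to make it positive)
  edge (0, 0)→(10, 2): d=(10,2) right/bottom  bias=-1
  edge (10, 2)→(15, 18): d=(5,16) right/bottom  bias=-1
  edge (15, 18)→(0, 0): d=(-15,-18) top-left  bias=+0
    (0,0)@(1, 1): e=[8,139,3] → #
    (1,0)@(3, 1): e=[4,107,39] → #
    (2,0)@(5, 1): e=[0,75,75] → ·  [on edge]
    (0,1)@(1, 3): e=[28,149,-27] → ·
    (1,1)@(3, 3): e=[24,117,9] → #
    (2,1)@(5, 3): e=[20,85,45] → #
    (3,1)@(7, 3): e=[16,53,81] → #
    (4,1)@(9, 3): e=[12,21,117] → #
    (5,1)@(11, 3): e=[8,-11,153] → ·
    (7,1)@(15, 3): e=[0,-75,225] → ·  [on edge]
    (1,2)@(3, 5): e=[44,127,-21] → ·
    (2,2)@(5, 5): e=[40,95,15] → #
  covered (18 px):
    # # · · · · · ·
    · # # # # · · ·
    · · # # # · · ·
    · · · # # # · ·
    · · · · # # · ·
    · · · · · # · ·
    · · · · · # # ·
    · · · · · · # ·
    · · · · · · · ·
    · · · · · · · ·
    · · · · · · · ·

Answer: [[0,0],[1,0],[1,1],[2,1],[3,1],[4,1],[2,2],[3,2],[4,2],[3,3],[4,3],[5,3],[4,4],[5,4],[5,5],[5,6],[6,6],[6,7]]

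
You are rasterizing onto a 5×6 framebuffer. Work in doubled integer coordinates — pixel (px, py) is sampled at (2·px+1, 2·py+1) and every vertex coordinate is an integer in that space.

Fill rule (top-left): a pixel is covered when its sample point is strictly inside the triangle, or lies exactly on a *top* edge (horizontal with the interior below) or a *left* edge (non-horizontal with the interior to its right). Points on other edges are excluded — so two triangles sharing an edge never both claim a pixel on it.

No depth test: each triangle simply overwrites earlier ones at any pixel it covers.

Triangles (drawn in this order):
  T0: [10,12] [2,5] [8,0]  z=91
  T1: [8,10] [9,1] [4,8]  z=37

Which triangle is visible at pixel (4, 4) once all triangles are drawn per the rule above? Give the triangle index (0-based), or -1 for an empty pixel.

T0:
  2·area = 82
  edge (10, 12)→(2, 5): d=(-8,-7) top-left  bias=+0
  edge (2, 5)→(8, 0): d=(6,-5) top-left  bias=+0
  edge (8, 0)→(10, 12): d=(2,12) right/bottom  bias=-1
    (3,0)@(7, 1): e=[67,1,14] → #
    (4,0)@(9, 1): e=[81,11,-10] → ·
    (2,1)@(5, 3): e=[37,3,42] → #
    (4,1)@(9, 3): e=[65,23,-6] → ·
    (1,2)@(3, 5): e=[7,5,70] → #
    (4,2)@(9, 5): e=[49,35,-2] → ·
    (1,3)@(3, 7): e=[-9,17,74] → ·
    (2,3)@(5, 7): e=[5,27,50] → #
    (4,3)@(9, 7): e=[33,47,2] → #
    (2,4)@(5, 9): e=[-11,39,54] → ·
    (3,4)@(7, 9): e=[3,49,30] → #
    (3,5)@(7, 11): e=[-13,61,34] → ·
  covered (12 px):
    · · · # ·
    · · # # ·
    · # # # ·
    · · # # #
    · · · # #
    · · · · #
T1:
  2·area = 38  (B↔C swapped to make it positive)
  edge (8, 10)→(4, 8): d=(-4,-2) top-left  bias=+0
  edge (4, 8)→(9, 1): d=(5,-7) top-left  bias=+0
  edge (9, 1)→(8, 10): d=(-1,9) right/bottom  bias=-1
    (4,0)@(9, 1): e=[38,0,0] → ·  [on edge]
    (3,2)@(7, 5): e=[18,6,14] → #
    (4,2)@(9, 5): e=[22,20,-4] → ·
    (2,3)@(5, 7): e=[6,2,30] → #
    (4,3)@(9, 7): e=[14,30,-6] → ·
    (2,4)@(5, 9): e=[-2,12,28] → ·
    (3,4)@(7, 9): e=[2,26,10] → #
    (4,4)@(9, 9): e=[6,40,-8] → ·
    (3,5)@(7, 11): e=[-6,36,8] → ·
  covered (4 px):
    · · · · ·
    · · · · ·
    · · · # ·
    · · # # ·
    · · · # ·
    · · · · ·

Z-buffer (winner per pixel, '.' = empty):
  . . . 0 .
  . . 0 0 .
  . 0 0 1 .
  . . 1 1 0
  . . . 1 0
  . . . . 0

Answer: 0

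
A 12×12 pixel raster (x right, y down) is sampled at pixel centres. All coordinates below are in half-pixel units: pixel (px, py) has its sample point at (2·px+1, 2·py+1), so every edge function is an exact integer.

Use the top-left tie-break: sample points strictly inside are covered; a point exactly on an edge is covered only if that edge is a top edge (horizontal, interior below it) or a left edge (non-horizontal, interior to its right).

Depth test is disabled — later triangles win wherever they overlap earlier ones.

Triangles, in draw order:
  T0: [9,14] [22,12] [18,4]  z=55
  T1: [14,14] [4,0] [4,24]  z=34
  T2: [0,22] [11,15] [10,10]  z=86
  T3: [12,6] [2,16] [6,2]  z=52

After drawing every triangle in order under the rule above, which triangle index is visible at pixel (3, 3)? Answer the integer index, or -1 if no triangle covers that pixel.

T0:
  2·area = 112  (B↔C swapped to make it positive)
  edge (9, 14)→(18, 4): d=(9,-10) top-left  bias=+0
  edge (18, 4)→(22, 12): d=(4,8) right/bottom  bias=-1
  edge (22, 12)→(9, 14): d=(-13,2) right/bottom  bias=-1
    (8,3)@(17, 7): e=[17,20,75] → #
    (9,3)@(19, 7): e=[37,4,71] → #
    (10,3)@(21, 7): e=[57,-12,67] → ·
    (7,4)@(15, 9): e=[15,44,53] → #
    (10,4)@(21, 9): e=[75,-4,41] → ·
    (6,5)@(13, 11): e=[13,68,31] → #
    (10,5)@(21, 11): e=[93,4,15] → #
    (11,5)@(23, 11): e=[113,-12,11] → ·
    (5,6)@(11, 13): e=[11,92,9] → #
    (8,6)@(17, 13): e=[71,44,-3] → ·
    (9,6)@(19, 13): e=[91,28,-7] → ·
    (10,6)@(21, 13): e=[111,12,-11] → ·
  covered (13 px):
    · · · · · · · · · · · ·
    · · · · · · · · · · · ·
    · · · · · · · · · · · ·
    · · · · · · · · # # · ·
    · · · · · · · # # # · ·
    · · · · · · # # # # # ·
    · · · · · # # # · · · ·
    · · · · · · · · · · · ·
    · · · · · · · · · · · ·
    · · · · · · · · · · · ·
    · · · · · · · · · · · ·
    · · · · · · · · · · · ·
T1:
  2·area = 240  (B↔C swapped to make it positive)
  edge (14, 14)→(4, 24): d=(-10,10) right/bottom  bias=-1
  edge (4, 24)→(4, 0): d=(0,-24) top-left  bias=+0
  edge (4, 0)→(14, 14): d=(10,14) right/bottom  bias=-1
    (2,1)@(5, 3): e=[200,24,16] → #
    (3,1)@(7, 3): e=[180,72,-12] → ·
    (2,2)@(5, 5): e=[180,24,36] → #
    (3,2)@(7, 5): e=[160,72,8] → #
    (4,2)@(9, 5): e=[140,120,-20] → ·
    (11,2)@(23, 5): e=[0,456,-216] → ·  [on edge]
    (2,3)@(5, 7): e=[160,24,56] → #
    (4,3)@(9, 7): e=[120,120,0] → ·  [on edge]
    (10,3)@(21, 7): e=[0,408,-168] → ·  [on edge]
    (2,4)@(5, 9): e=[140,24,76] → #
    (4,4)@(9, 9): e=[100,120,20] → #
    (5,4)@(11, 9): e=[80,168,-8] → ·
    (9,4)@(19, 9): e=[0,360,-120] → ·  [on edge]
    (8,5)@(17, 11): e=[0,312,-72] → ·  [on edge]
    (7,6)@(15, 13): e=[0,264,-24] → ·  [on edge]
    (6,7)@(13, 15): e=[0,216,24] → ·  [on edge]
    (5,8)@(11, 17): e=[0,168,72] → ·  [on edge]
    (4,9)@(9, 19): e=[0,120,120] → ·  [on edge]
    (3,10)@(7, 21): e=[0,72,168] → ·  [on edge]
    (9,10)@(19, 21): e=[-120,360,0] → ·  [on edge]
    (2,11)@(5, 23): e=[0,24,216] → ·  [on edge]
  covered (27 px):
    · · · · · · · · · · · ·
    · · # · · · · · · · · ·
    · · # # · · · · · · · ·
    · · # # · · · · · · · ·
    · · # # # · · · · · · ·
    · · # # # # · · · · · ·
    · · # # # # # · · · · ·
    · · # # # # · · · · · ·
    · · # # # · · · · · · ·
    · · # # · · · · · · · ·
    · · # · · · · · · · · ·
    · · · · · · · · · · · ·
T2:
  2·area = 62  (B↔C swapped to make it positive)
  edge (0, 22)→(10, 10): d=(10,-12) top-left  bias=+0
  edge (10, 10)→(11, 15): d=(1,5) right/bottom  bias=-1
  edge (11, 15)→(0, 22): d=(-11,7) right/bottom  bias=-1
    (4,2)@(9, 5): e=[-62,0,124] → ·  [on edge]
    (4,6)@(9, 13): e=[18,8,36] → #
    (5,6)@(11, 13): e=[42,-2,22] → ·
    (3,7)@(7, 15): e=[14,20,28] → #
    (5,7)@(11, 15): e=[62,0,0] → ·  [on edge]
    (2,8)@(5, 17): e=[10,32,20] → #
    (4,8)@(9, 17): e=[58,12,-8] → ·
    (1,9)@(3, 19): e=[6,44,12] → #
    (2,9)@(5, 19): e=[30,34,-2] → ·
    (3,9)@(7, 19): e=[54,24,-16] → ·
    (0,10)@(1, 21): e=[2,56,4] → #
    (1,10)@(3, 21): e=[26,46,-10] → ·
  covered (7 px):
    · · · · · · · · · · · ·
    · · · · · · · · · · · ·
    · · · · · · · · · · · ·
    · · · · · · · · · · · ·
    · · · · · · · · · · · ·
    · · · · · · · · · · · ·
    · · · · # · · · · · · ·
    · · · # # · · · · · · ·
    · · # # · · · · · · · ·
    · # · · · · · · · · · ·
    # · · · · · · · · · · ·
    · · · · · · · · · · · ·
T3:
  2·area = 100
  edge (12, 6)→(2, 16): d=(-10,10) right/bottom  bias=-1
  edge (2, 16)→(6, 2): d=(4,-14) top-left  bias=+0
  edge (6, 2)→(12, 6): d=(6,4) right/bottom  bias=-1
    (8,0)@(17, 1): e=[0,150,-50] → ·  [on edge]
    (3,1)@(7, 3): e=[80,18,2] → #
    (4,1)@(9, 3): e=[60,46,-6] → ·
    (7,1)@(15, 3): e=[0,130,-30] → ·  [on edge]
    (3,2)@(7, 5): e=[60,26,14] → #
    (4,2)@(9, 5): e=[40,54,6] → #
    (5,2)@(11, 5): e=[20,82,-2] → ·
    (6,2)@(13, 5): e=[0,110,-10] → ·  [on edge]
    (2,3)@(5, 7): e=[60,6,34] → #
    (5,3)@(11, 7): e=[0,90,10] → ·  [on edge]
    (2,4)@(5, 9): e=[40,14,46] → #
    (4,4)@(9, 9): e=[0,70,30] → ·  [on edge]
    (3,5)@(7, 11): e=[0,50,50] → ·  [on edge]
    (2,6)@(5, 13): e=[0,30,70] → ·  [on edge]
    (1,7)@(3, 15): e=[0,10,90] → ·  [on edge]
    (0,8)@(1, 17): e=[0,-10,110] → ·  [on edge]
  covered (10 px):
    · · · · · · · · · · · ·
    · · · # · · · · · · · ·
    · · · # # · · · · · · ·
    · · # # # · · · · · · ·
    · · # # · · · · · · · ·
    · · # · · · · · · · · ·
    · # · · · · · · · · · ·
    · · · · · · · · · · · ·
    · · · · · · · · · · · ·
    · · · · · · · · · · · ·
    · · · · · · · · · · · ·
    · · · · · · · · · · · ·

Z-buffer (winner per pixel, '.' = empty):
  . . . . . . . . . . . .
  . . 1 3 . . . . . . . .
  . . 1 3 3 . . . . . . .
  . . 3 3 3 . . . 0 0 . .
  . . 3 3 1 . . 0 0 0 . .
  . . 3 1 1 1 0 0 0 0 0 .
  . 3 1 1 2 1 1 0 . . . .
  . . 1 2 2 1 . . . . . .
  . . 2 2 1 . . . . . . .
  . 2 1 1 . . . . . . . .
  2 . 1 . . . . . . . . .
  . . . . . . . . . . . .

Result: 3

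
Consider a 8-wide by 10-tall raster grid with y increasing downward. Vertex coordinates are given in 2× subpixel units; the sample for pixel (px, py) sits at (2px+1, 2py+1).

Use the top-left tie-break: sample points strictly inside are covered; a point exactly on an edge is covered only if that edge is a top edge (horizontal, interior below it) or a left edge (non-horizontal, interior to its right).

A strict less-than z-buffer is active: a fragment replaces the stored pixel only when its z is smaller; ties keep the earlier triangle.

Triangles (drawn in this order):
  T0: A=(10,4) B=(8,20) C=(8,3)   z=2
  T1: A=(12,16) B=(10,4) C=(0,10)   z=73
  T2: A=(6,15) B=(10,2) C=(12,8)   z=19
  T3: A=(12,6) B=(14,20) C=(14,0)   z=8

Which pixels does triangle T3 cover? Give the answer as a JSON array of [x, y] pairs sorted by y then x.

T0:
  2·area = 34
  edge (10, 4)→(8, 20): d=(-2,16) right/bottom  bias=-1
  edge (8, 20)→(8, 3): d=(0,-17) top-left  bias=+0
  edge (8, 3)→(10, 4): d=(2,1) right/bottom  bias=-1
    (4,2)@(9, 5): e=[14,17,3] → X
    (5,2)@(11, 5): e=[-18,51,1] → .
    (4,3)@(9, 7): e=[10,17,7] → X
    (5,3)@(11, 7): e=[-22,51,5] → .
    (4,4)@(9, 9): e=[6,17,11] → X
    (5,4)@(11, 9): e=[-26,51,9] → .
    (4,5)@(9, 11): e=[2,17,15] → X
    (5,5)@(11, 11): e=[-30,51,13] → .
    (4,6)@(9, 13): e=[-2,17,19] → .
  covered (4 px):
    . . . . . . . .
    . . . . . . . .
    . . . . X . . .
    . . . . X . . .
    . . . . X . . .
    . . . . X . . .
    . . . . . . . .
    . . . . . . . .
    . . . . . . . .
    . . . . . . . .
T1:
  2·area = 132  (B↔C swapped to make it positive)
  edge (12, 16)→(0, 10): d=(-12,-6) top-left  bias=+0
  edge (0, 10)→(10, 4): d=(10,-6) top-left  bias=+0
  edge (10, 4)→(12, 16): d=(2,12) right/bottom  bias=-1
    (7,0)@(15, 1): e=[198,0,-66] → .  [on edge]
    (4,2)@(9, 5): e=[114,4,14] → X
    (5,2)@(11, 5): e=[126,16,-10] → .
    (2,3)@(5, 7): e=[66,0,66] → X  [on edge]
    (3,3)@(7, 7): e=[78,12,42] → X
    (5,3)@(11, 7): e=[102,36,-6] → .
    (1,4)@(3, 9): e=[30,8,94] → X
    (5,4)@(11, 9): e=[78,56,-2] → .
    (1,5)@(3, 11): e=[6,28,98] → X
    (5,5)@(11, 11): e=[54,76,2] → X
    (6,5)@(13, 11): e=[66,88,-22] → .
    (1,6)@(3, 13): e=[-18,48,102] → .
  covered (17 px):
    . . . . . . . .
    . . . . . . . .
    . . . . X . . .
    . . X X X . . .
    . X X X X . . .
    . X X X X X . .
    . . . X X X . .
    . . . . . X . .
    . . . . . . . .
    . . . . . . . .
T2:
  2·area = 50
  edge (6, 15)→(10, 2): d=(4,-13) top-left  bias=+0
  edge (10, 2)→(12, 8): d=(2,6) right/bottom  bias=-1
  edge (12, 8)→(6, 15): d=(-6,7) right/bottom  bias=-1
    (5,2)@(11, 5): e=[25,0,25] → .  [on edge]
    (4,3)@(9, 7): e=[7,16,27] → X
    (5,3)@(11, 7): e=[33,4,13] → X
    (6,3)@(13, 7): e=[59,-8,-1] → .
    (4,4)@(9, 9): e=[15,20,15] → X
    (6,4)@(13, 9): e=[67,-4,-13] → .
    (4,5)@(9, 11): e=[23,24,3] → X
    (5,5)@(11, 11): e=[49,12,-11] → .
    (6,5)@(13, 11): e=[75,0,-25] → .  [on edge]
    (3,6)@(7, 13): e=[5,40,5] → X
    (4,6)@(9, 13): e=[31,28,-9] → .
    (3,7)@(7, 15): e=[13,44,-7] → .
    (7,8)@(15, 17): e=[125,0,-75] → .  [on edge]
  covered (6 px):
    . . . . . . . .
    . . . . . . . .
    . . . . . . . .
    . . . . X X . .
    . . . . X X . .
    . . . . X . . .
    . . . X . . . .
    . . . . . . . .
    . . . . . . . .
    . . . . . . . .
T3:
  2·area = 40  (B↔C swapped to make it positive)
  edge (12, 6)→(14, 0): d=(2,-6) top-left  bias=+0
  edge (14, 0)→(14, 20): d=(0,20) right/bottom  bias=-1
  edge (14, 20)→(12, 6): d=(-2,-14) top-left  bias=+0
    (6,1)@(13, 3): e=[0,20,20] → X  [on edge]
    (7,1)@(15, 3): e=[12,-20,48] → .
    (6,2)@(13, 5): e=[4,20,16] → X
    (7,2)@(15, 5): e=[16,-20,44] → .
    (6,3)@(13, 7): e=[8,20,12] → X
    (7,3)@(15, 7): e=[20,-20,40] → .
    (5,4)@(11, 9): e=[0,60,-20] → .  [on edge]
    (6,4)@(13, 9): e=[12,20,8] → X
    (7,4)@(15, 9): e=[24,-20,36] → .
    (6,5)@(13, 11): e=[16,20,4] → X
    (7,5)@(15, 11): e=[28,-20,32] → .
    (6,6)@(13, 13): e=[20,20,0] → X  [on edge]
    (4,7)@(9, 15): e=[0,100,-60] → .  [on edge]
  covered (6 px):
    . . . . . . . .
    . . . . . . X .
    . . . . . . X .
    . . . . . . X .
    . . . . . . X .
    . . . . . . X .
    . . . . . . X .
    . . . . . . . .
    . . . . . . . .
    . . . . . . . .

Final: [[6,1],[6,2],[6,3],[6,4],[6,5],[6,6]]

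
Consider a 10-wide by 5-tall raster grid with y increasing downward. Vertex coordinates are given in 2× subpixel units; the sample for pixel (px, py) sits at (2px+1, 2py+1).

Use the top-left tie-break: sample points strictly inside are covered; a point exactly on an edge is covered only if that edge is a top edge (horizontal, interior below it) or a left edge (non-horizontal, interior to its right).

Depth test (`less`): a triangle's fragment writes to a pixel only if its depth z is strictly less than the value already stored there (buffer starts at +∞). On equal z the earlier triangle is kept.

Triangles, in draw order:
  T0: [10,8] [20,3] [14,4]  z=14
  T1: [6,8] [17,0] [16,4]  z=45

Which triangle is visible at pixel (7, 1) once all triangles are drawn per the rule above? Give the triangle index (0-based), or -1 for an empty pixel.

T0:
  2·area = 20  (B↔C swapped to make it positive)
  edge (10, 8)→(14, 4): d=(4,-4) top-left  bias=+0
  edge (14, 4)→(20, 3): d=(6,-1) top-left  bias=+0
  edge (20, 3)→(10, 8): d=(-10,5) right/bottom  bias=-1
    (8,0)@(17, 1): e=[0,-15,35] → ·  [on edge]
    (7,1)@(15, 3): e=[0,-5,25] → ·  [on edge]
    (6,2)@(13, 5): e=[0,5,15] → █  [on edge]
    (7,2)@(15, 5): e=[8,7,5] → █
    (8,2)@(17, 5): e=[16,9,-5] → ·
    (5,3)@(11, 7): e=[0,15,5] → █  [on edge]
    (6,3)@(13, 7): e=[8,17,-5] → ·
    (7,3)@(15, 7): e=[16,19,-15] → ·
    (4,4)@(9, 9): e=[0,25,-5] → ·  [on edge]
    (5,4)@(11, 9): e=[8,27,-15] → ·
  covered (3 px):
    · · · · · · · · · ·
    · · · · · · · · · ·
    · · · · · · █ █ · ·
    · · · · · █ · · · ·
    · · · · · · · · · ·
T1:
  2·area = 36
  edge (6, 8)→(17, 0): d=(11,-8) top-left  bias=+0
  edge (17, 0)→(16, 4): d=(-1,4) right/bottom  bias=-1
  edge (16, 4)→(6, 8): d=(-10,4) right/bottom  bias=-1
    (6,1)@(13, 3): e=[1,13,22] → █
    (7,1)@(15, 3): e=[17,5,14] → █
    (8,1)@(17, 3): e=[33,-3,6] → ·
    (5,2)@(11, 5): e=[7,19,10] → █
    (7,2)@(15, 5): e=[39,3,-6] → ·
    (5,3)@(11, 7): e=[29,17,-10] → ·
    (6,3)@(13, 7): e=[45,9,-18] → ·
  covered (4 px):
    · · · · · · · · · ·
    · · · · · · █ █ · ·
    · · · · · █ █ · · ·
    · · · · · · · · · ·
    · · · · · · · · · ·

Z-buffer (winner per pixel, '.' = empty):
  . . . . . . . . . .
  . . . . . . 1 1 . .
  . . . . . 1 0 0 . .
  . . . . . 0 . . . .
  . . . . . . . . . .

Result: 1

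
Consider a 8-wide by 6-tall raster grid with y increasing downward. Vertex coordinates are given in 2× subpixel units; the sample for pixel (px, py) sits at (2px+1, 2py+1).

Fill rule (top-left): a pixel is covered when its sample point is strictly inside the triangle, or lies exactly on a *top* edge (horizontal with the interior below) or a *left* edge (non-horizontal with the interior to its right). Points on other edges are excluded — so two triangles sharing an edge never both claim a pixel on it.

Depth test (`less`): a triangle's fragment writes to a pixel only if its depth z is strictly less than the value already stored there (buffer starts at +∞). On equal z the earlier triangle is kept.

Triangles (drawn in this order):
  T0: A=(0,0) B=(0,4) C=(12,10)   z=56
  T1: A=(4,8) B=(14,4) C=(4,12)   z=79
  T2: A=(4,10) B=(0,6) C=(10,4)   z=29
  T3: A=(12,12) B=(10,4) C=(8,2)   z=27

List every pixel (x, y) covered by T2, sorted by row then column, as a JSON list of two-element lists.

T0:
  2·area = 48  (B↔C swapped to make it positive)
  edge (0, 0)→(12, 10): d=(12,10) right/bottom  bias=-1
  edge (12, 10)→(0, 4): d=(-12,-6) top-left  bias=+0
  edge (0, 4)→(0, 0): d=(0,-4) top-left  bias=+0
    (0,0)@(1, 1): e=[2,42,4] → X
    (1,0)@(3, 1): e=[-18,54,12] → .
    (0,1)@(1, 3): e=[26,18,4] → X
    (1,1)@(3, 3): e=[6,30,12] → X
    (2,1)@(5, 3): e=[-14,42,20] → .
    (0,2)@(1, 5): e=[50,-6,4] → .
    (1,2)@(3, 5): e=[30,6,12] → X
    (2,2)@(5, 5): e=[10,18,20] → X
    (3,2)@(7, 5): e=[-10,30,28] → .
    (1,3)@(3, 7): e=[54,-18,12] → .
    (2,3)@(5, 7): e=[34,-6,20] → .
    (3,3)@(7, 7): e=[14,6,28] → X
  covered (6 px):
    X . . . . . . .
    X X . . . . . .
    . X X . . . . .
    . . . X . . . .
    . . . . . . . .
    . . . . . . . .
T1:
  2·area = 40
  edge (4, 8)→(14, 4): d=(10,-4) top-left  bias=+0
  edge (14, 4)→(4, 12): d=(-10,8) right/bottom  bias=-1
  edge (4, 12)→(4, 8): d=(0,-4) top-left  bias=+0
    (3,3)@(7, 7): e=[2,26,12] → X
    (4,3)@(9, 7): e=[10,10,20] → X
    (5,3)@(11, 7): e=[18,-6,28] → .
    (2,4)@(5, 9): e=[14,22,4] → X
    (4,4)@(9, 9): e=[30,-10,20] → .
    (2,5)@(5, 11): e=[34,2,4] → X
    (3,5)@(7, 11): e=[42,-14,12] → .
  covered (5 px):
    . . . . . . . .
    . . . . . . . .
    . . . . . . . .
    . . . X X . . .
    . . X X . . . .
    . . X . . . . .
T2:
  2·area = 48
  edge (4, 10)→(0, 6): d=(-4,-4) top-left  bias=+0
  edge (0, 6)→(10, 4): d=(10,-2) top-left  bias=+0
  edge (10, 4)→(4, 10): d=(-6,6) right/bottom  bias=-1
    (6,0)@(13, 1): e=[72,-24,0] → .  [on edge]
    (5,1)@(11, 3): e=[56,-8,0] → .  [on edge]
    (7,1)@(15, 3): e=[72,0,-24] → .  [on edge]
    (2,2)@(5, 5): e=[24,0,24] → X  [on edge]
    (3,2)@(7, 5): e=[32,4,12] → X
    (4,2)@(9, 5): e=[40,8,0] → .  [on edge]
    (0,3)@(1, 7): e=[0,12,36] → X  [on edge]
    (1,3)@(3, 7): e=[8,16,24] → X
    (3,3)@(7, 7): e=[24,24,0] → .  [on edge]
    (0,4)@(1, 9): e=[-8,32,24] → .
    (1,4)@(3, 9): e=[0,36,12] → X  [on edge]
    (2,4)@(5, 9): e=[8,40,0] → .  [on edge]
    (1,5)@(3, 11): e=[-8,56,0] → .  [on edge]
    (2,5)@(5, 11): e=[0,60,-12] → .  [on edge]
  covered (6 px):
    . . . . . . . .
    . . . . . . . .
    . . X X . . . .
    X X X . . . . .
    . X . . . . . .
    . . . . . . . .
T3:
  2·area = 12  (B↔C swapped to make it positive)
  edge (12, 12)→(8, 2): d=(-4,-10) top-left  bias=+0
  edge (8, 2)→(10, 4): d=(2,2) right/bottom  bias=-1
  edge (10, 4)→(12, 12): d=(2,8) right/bottom  bias=-1
    (3,0)@(7, 1): e=[-6,0,18] → .  [on edge]
    (4,1)@(9, 3): e=[6,0,6] → .  [on edge]
    (5,2)@(11, 5): e=[18,0,-6] → .  [on edge]
    (6,3)@(13, 7): e=[30,0,-18] → .  [on edge]
    (5,4)@(11, 9): e=[2,8,2] → X
    (6,4)@(13, 9): e=[22,4,-14] → .
    (7,4)@(15, 9): e=[42,0,-30] → .  [on edge]
    (5,5)@(11, 11): e=[-6,12,6] → .
  covered (1 px):
    . . . . . . . .
    . . . . . . . .
    . . . . . . . .
    . . . . . . . .
    . . . . . X . .
    . . . . . . . .

Result: [[2,2],[3,2],[0,3],[1,3],[2,3],[1,4]]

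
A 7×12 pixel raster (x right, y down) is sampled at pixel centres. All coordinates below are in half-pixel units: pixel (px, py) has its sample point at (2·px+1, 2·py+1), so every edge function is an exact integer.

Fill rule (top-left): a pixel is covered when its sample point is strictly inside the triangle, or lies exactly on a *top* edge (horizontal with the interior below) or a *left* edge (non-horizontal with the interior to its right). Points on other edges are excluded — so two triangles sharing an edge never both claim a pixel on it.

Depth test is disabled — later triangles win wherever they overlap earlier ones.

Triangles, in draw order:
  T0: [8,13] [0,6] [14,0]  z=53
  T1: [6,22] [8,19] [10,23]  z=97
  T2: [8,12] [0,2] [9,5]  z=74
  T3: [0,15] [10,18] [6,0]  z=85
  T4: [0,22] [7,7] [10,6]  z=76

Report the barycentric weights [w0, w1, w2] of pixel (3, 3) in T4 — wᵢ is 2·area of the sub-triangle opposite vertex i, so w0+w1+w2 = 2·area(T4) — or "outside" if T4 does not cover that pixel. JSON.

T0:
  2·area = 146
  edge (8, 13)→(0, 6): d=(-8,-7) top-left  bias=+0
  edge (0, 6)→(14, 0): d=(14,-6) top-left  bias=+0
  edge (14, 0)→(8, 13): d=(-6,13) right/bottom  bias=-1
    (6,0)@(13, 1): e=[131,8,7] → #
    (3,1)@(7, 3): e=[73,0,73] → #  [on edge]
    (4,1)@(9, 3): e=[87,12,47] → #
    (5,1)@(11, 3): e=[101,24,21] → #
    (6,1)@(13, 3): e=[115,36,-5] → ·
    (1,2)@(3, 5): e=[29,4,113] → #
    (2,2)@(5, 5): e=[43,16,87] → #
    (6,2)@(13, 5): e=[99,64,-17] → ·
    (1,3)@(3, 7): e=[13,32,101] → #
    (5,3)@(11, 7): e=[69,80,-3] → ·
    (1,4)@(3, 9): e=[-3,60,89] → ·
    (2,4)@(5, 9): e=[11,72,63] → #
  covered (17 px):
    · · · · · · #
    · · · # # # ·
    · # # # # # ·
    · # # # # · ·
    · · # # # · ·
    · · · # · · ·
    · · · · · · ·
    · · · · · · ·
    · · · · · · ·
    · · · · · · ·
    · · · · · · ·
    · · · · · · ·
T1:
  2·area = 14
  edge (6, 22)→(8, 19): d=(2,-3) top-left  bias=+0
  edge (8, 19)→(10, 23): d=(2,4) right/bottom  bias=-1
  edge (10, 23)→(6, 22): d=(-4,-1) top-left  bias=+0
    (0,2)@(1, 5): e=[-49,0,63] → ·  [on edge]
    (1,4)@(3, 9): e=[-35,0,49] → ·  [on edge]
    (2,6)@(5, 13): e=[-21,0,35] → ·  [on edge]
    (3,8)@(7, 17): e=[-7,0,21] → ·  [on edge]
    (3,10)@(7, 21): e=[1,8,5] → #
    (4,10)@(9, 21): e=[7,0,7] → ·  [on edge]
    (3,11)@(7, 23): e=[5,12,-3] → ·
  covered (1 px):
    · · · · · · ·
    · · · · · · ·
    · · · · · · ·
    · · · · · · ·
    · · · · · · ·
    · · · · · · ·
    · · · · · · ·
    · · · · · · ·
    · · · · · · ·
    · · · · · · ·
    · · · # · · ·
    · · · · · · ·
T2:
  2·area = 66
  edge (8, 12)→(0, 2): d=(-8,-10) top-left  bias=+0
  edge (0, 2)→(9, 5): d=(9,3) right/bottom  bias=-1
  edge (9, 5)→(8, 12): d=(-1,7) right/bottom  bias=-1
    (0,1)@(1, 3): e=[2,6,58] → #
    (1,1)@(3, 3): e=[22,0,44] → ·  [on edge]
    (0,2)@(1, 5): e=[-14,24,56] → ·
    (1,2)@(3, 5): e=[6,18,42] → #
    (2,2)@(5, 5): e=[26,12,28] → #
    (3,2)@(7, 5): e=[46,6,14] → #
    (4,2)@(9, 5): e=[66,0,0] → ·  [on edge]
    (1,3)@(3, 7): e=[-10,36,40] → ·
    (2,3)@(5, 7): e=[10,30,26] → #
    (4,3)@(9, 7): e=[50,18,-2] → ·
    (2,4)@(5, 9): e=[-6,48,24] → ·
    (3,4)@(7, 9): e=[14,42,10] → #
    (3,9)@(7, 19): e=[-66,132,0] → ·  [on edge]
  covered (7 px):
    · · · · · · ·
    # · · · · · ·
    · # # # · · ·
    · · # # · · ·
    · · · # · · ·
    · · · · · · ·
    · · · · · · ·
    · · · · · · ·
    · · · · · · ·
    · · · · · · ·
    · · · · · · ·
    · · · · · · ·
T3:
  2·area = 168  (B↔C swapped to make it positive)
  edge (0, 15)→(6, 0): d=(6,-15) top-left  bias=+0
  edge (6, 0)→(10, 18): d=(4,18) right/bottom  bias=-1
  edge (10, 18)→(0, 15): d=(-10,-3) top-left  bias=+0
    (2,1)@(5, 3): e=[3,30,135] → #
    (3,1)@(7, 3): e=[33,-6,141] → ·
    (2,2)@(5, 5): e=[15,38,115] → #
    (3,2)@(7, 5): e=[45,2,121] → #
    (4,2)@(9, 5): e=[75,-34,127] → ·
    (2,3)@(5, 7): e=[27,46,95] → #
    (4,3)@(9, 7): e=[87,-26,107] → ·
    (1,4)@(3, 9): e=[9,90,69] → #
    (4,4)@(9, 9): e=[99,-18,87] → ·
    (1,5)@(3, 11): e=[21,98,49] → #
    (4,5)@(9, 11): e=[111,-10,67] → ·
    (0,6)@(1, 13): e=[3,142,23] → #
  covered (22 px):
    · · · · · · ·
    · · # · · · ·
    · · # # · · ·
    · · # # · · ·
    · # # # · · ·
    · # # # · · ·
    # # # # · · ·
    # # # # # · ·
    · · · # # · ·
    · · · · · · ·
    · · · · · · ·
    · · · · · · ·
T4:
  2·area = 38
  edge (0, 22)→(7, 7): d=(7,-15) top-left  bias=+0
  edge (7, 7)→(10, 6): d=(3,-1) top-left  bias=+0
  edge (10, 6)→(0, 22): d=(-10,16) right/bottom  bias=-1
    (6,2)@(13, 5): e=[76,0,-38] → ·  [on edge]
    (3,3)@(7, 7): e=[0,0,38] → #  [on edge]
    (4,3)@(9, 7): e=[30,2,6] → #
    (5,3)@(11, 7): e=[60,4,-26] → ·
    (0,4)@(1, 9): e=[-76,0,114] → ·  [on edge]
    (3,4)@(7, 9): e=[14,6,18] → #
    (4,4)@(9, 9): e=[44,8,-14] → ·
    (3,5)@(7, 11): e=[28,12,-2] → ·
    (2,6)@(5, 13): e=[12,16,10] → #
    (3,6)@(7, 13): e=[42,18,-22] → ·
    (2,7)@(5, 15): e=[26,22,-10] → ·
    (1,8)@(3, 17): e=[10,26,2] → #
  covered (5 px):
    · · · · · · ·
    · · · · · · ·
    · · · · · · ·
    · · · # # · ·
    · · · # · · ·
    · · · · · · ·
    · · # · · · ·
    · · · · · · ·
    · # · · · · ·
    · · · · · · ·
    · · · · · · ·
    · · · · · · ·

Result: [0,38,0]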